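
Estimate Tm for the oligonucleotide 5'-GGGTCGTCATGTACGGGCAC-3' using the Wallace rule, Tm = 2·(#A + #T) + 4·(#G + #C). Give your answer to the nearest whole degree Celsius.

66°C

Base counts: A=3, T=4, G=8, C=5 (length 20).
Tm = 2·(3+4) + 4·(8+5) = 2·7 + 4·13 = 14 + 52 = 66°C.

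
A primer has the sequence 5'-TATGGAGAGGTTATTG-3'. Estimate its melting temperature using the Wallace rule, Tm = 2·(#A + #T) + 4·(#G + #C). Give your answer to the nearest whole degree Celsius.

44°C

Base counts: A=4, T=6, G=6, C=0 (length 16).
Tm = 2·(4+6) + 4·(6+0) = 2·10 + 4·6 = 20 + 24 = 44°C.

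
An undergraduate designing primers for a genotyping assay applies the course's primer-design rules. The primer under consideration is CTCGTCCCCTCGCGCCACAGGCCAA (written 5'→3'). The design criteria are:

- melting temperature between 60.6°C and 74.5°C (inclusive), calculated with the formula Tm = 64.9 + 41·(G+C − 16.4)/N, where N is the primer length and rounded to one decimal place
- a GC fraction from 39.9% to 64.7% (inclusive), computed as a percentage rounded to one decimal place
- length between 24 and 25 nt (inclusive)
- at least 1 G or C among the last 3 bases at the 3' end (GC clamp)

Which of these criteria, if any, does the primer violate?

Base counts: A=4, T=3, G=5, C=13 (length 25).
Tm: Tm = 64.9 + 41·(18 − 16.4)/25 = 67.5°C ✓
GC content: GC 18/25 = 72.0%, outside 39.9–64.7% ✗
length: length 25 ✓
GC clamp: 3' end CAA has 1 G/C ✓

Fails: GC content.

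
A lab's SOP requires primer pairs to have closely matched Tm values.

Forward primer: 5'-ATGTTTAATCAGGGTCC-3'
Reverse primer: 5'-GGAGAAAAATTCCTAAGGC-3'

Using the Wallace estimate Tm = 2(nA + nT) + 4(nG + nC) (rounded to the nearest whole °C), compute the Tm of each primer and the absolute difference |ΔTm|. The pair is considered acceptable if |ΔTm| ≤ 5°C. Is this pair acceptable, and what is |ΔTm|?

Forward: A=4 T=6 G=4 C=3 → Tm = 2·10 + 4·7 = 48°C.
Reverse: A=8 T=3 G=5 C=3 → Tm = 2·11 + 4·8 = 54°C.
|ΔTm| = |48 − 54| = 6°C, > 5°C.

|ΔTm| = 6°C; the pair is not acceptable.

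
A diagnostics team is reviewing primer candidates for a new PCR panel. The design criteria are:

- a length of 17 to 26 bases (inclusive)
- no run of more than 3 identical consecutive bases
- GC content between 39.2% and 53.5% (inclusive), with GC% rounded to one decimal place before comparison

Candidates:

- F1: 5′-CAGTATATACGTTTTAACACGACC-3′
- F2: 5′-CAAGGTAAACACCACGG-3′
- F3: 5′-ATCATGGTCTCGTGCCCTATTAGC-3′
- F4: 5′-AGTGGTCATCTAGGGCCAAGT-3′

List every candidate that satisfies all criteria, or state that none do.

F1 (24 nt, A=8 T=7 G=3 C=6): length 24 ✓; longest run = 4, exceeds 3 ✗; GC 9/24 = 37.5%, outside 39.2–53.5% ✗ — fails.
F2 (17 nt, A=7 T=1 G=4 C=5): length 17 ✓; longest run = 3 ✓; GC 9/17 = 52.9% ✓ — passes.
F3 (24 nt, A=4 T=8 G=5 C=7): length 24 ✓; longest run = 3 ✓; GC 12/24 = 50.0% ✓ — passes.
F4 (21 nt, A=5 T=5 G=7 C=4): length 21 ✓; longest run = 3 ✓; GC 11/21 = 52.4% ✓ — passes.

F2, F3 and F4.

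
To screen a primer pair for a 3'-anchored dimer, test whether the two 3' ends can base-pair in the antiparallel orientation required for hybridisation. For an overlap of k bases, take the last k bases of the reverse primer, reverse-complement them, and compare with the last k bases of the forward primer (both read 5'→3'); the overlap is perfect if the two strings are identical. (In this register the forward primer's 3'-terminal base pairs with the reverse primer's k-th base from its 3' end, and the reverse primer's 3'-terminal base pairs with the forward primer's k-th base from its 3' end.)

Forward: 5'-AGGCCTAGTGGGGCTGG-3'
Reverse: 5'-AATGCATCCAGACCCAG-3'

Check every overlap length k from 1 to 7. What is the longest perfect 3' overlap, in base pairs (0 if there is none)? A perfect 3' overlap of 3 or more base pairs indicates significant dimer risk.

Last 7 bases (5'→3') — forward …GGGCTGG, reverse …GACCCAG.
Reverse complement of the reverse primer's last 7 bases: CTGGGTC; its first k bases are the reverse complement of the reverse primer's last k bases, so a perfect k-base overlap needs the forward primer's last k bases to equal them.
Comparing (forward last k vs required): k=1: G vs C ✗; k=2: GG vs CT ✗; k=3: TGG vs CTG ✗; k=4: CTGG vs CTGG ✓; k=5: GCTGG vs CTGGG ✗; k=6: GGCTGG vs CTGGGT ✗; k=7: GGGCTGG vs CTGGGTC ✗.
Only k = 4 is perfect, so the longest perfect 3' overlap is 4.

Longest perfect overlap: 4 complementary base pairs; significant dimer risk (threshold 3).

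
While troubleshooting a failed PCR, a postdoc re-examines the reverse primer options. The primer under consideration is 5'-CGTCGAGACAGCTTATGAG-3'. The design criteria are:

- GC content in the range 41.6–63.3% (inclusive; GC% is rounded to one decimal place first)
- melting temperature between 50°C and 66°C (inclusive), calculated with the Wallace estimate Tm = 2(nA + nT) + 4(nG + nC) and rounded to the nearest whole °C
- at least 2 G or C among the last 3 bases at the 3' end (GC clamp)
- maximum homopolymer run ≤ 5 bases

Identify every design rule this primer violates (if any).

Meets all criteria.

Base counts: A=5, T=4, G=6, C=4 (length 19).
GC content: GC 10/19 = 52.6% ✓
Tm: Tm = 2·9 + 4·10 = 58°C ✓
GC clamp: 3' end GAG has 2 G/C ✓
homopolymer run: longest run = 2 ✓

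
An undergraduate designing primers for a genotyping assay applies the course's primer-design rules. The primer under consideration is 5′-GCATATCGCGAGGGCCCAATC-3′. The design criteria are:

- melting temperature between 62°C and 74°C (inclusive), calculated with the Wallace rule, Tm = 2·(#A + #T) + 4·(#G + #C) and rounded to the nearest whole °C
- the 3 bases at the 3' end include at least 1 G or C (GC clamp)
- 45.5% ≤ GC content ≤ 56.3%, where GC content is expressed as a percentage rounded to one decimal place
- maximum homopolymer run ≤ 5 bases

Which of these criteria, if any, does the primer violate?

Fails: GC content.

Base counts: A=5, T=3, G=6, C=7 (length 21).
Tm: Tm = 2·8 + 4·13 = 68°C ✓
GC clamp: 3' end ATC has 1 G/C ✓
GC content: GC 13/21 = 61.9%, outside 45.5–56.3% ✗
homopolymer run: longest run = 3 ✓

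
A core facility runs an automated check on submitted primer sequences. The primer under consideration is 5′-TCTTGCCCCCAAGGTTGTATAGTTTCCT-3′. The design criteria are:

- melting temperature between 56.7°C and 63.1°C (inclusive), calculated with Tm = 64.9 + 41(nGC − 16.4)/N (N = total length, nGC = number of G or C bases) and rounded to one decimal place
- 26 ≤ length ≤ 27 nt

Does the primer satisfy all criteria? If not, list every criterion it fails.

Fails: length.

Base counts: A=4, T=11, G=5, C=8 (length 28).
Tm: Tm = 64.9 + 41·(13 − 16.4)/28 = 59.9°C ✓
length: length 28, outside 26–27 ✗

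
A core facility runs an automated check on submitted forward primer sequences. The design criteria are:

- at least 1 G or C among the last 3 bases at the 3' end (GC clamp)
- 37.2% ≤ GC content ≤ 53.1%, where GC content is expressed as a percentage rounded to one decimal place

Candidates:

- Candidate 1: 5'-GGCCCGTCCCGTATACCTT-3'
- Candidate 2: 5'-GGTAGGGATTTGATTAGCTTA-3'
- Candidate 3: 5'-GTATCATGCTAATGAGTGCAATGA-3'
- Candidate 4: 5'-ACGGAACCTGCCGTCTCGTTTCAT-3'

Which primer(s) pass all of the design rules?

Candidate 1 (19 nt, A=2 T=5 G=4 C=8): 3' end CTT has 1 G/C ✓; GC 12/19 = 63.2%, outside 37.2–53.1% ✗ — fails.
Candidate 2 (21 nt, A=5 T=8 G=7 C=1): 3' end TTA has 0 G/C, need ≥1 ✗; GC 8/21 = 38.1% ✓ — fails.
Candidate 3 (24 nt, A=8 T=7 G=6 C=3): 3' end TGA has 1 G/C ✓; GC 9/24 = 37.5% ✓ — passes.
Candidate 4 (24 nt, A=4 T=7 G=5 C=8): 3' end CAT has 1 G/C ✓; GC 13/24 = 54.2%, outside 37.2–53.1% ✗ — fails.

Candidate 3 only.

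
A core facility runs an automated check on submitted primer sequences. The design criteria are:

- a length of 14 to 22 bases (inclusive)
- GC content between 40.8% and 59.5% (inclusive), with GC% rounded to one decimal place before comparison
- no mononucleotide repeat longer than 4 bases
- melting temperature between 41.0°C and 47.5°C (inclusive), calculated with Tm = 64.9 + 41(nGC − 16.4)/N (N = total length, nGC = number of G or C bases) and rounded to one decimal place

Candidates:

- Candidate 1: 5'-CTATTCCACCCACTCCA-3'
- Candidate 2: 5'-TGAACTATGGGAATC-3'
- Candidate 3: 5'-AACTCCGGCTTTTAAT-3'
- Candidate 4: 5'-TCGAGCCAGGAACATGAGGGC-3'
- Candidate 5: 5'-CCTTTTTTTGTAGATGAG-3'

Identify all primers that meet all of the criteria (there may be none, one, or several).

Candidate 1 only.

Candidate 1 (17 nt, A=4 T=4 G=0 C=9): length 17 ✓; GC 9/17 = 52.9% ✓; longest run = 3 ✓; Tm = 64.9 + 41·(9 − 16.4)/17 = 47.1°C ✓ — passes.
Candidate 2 (15 nt, A=5 T=4 G=4 C=2): length 15 ✓; GC 6/15 = 40.0%, outside 40.8–59.5% ✗; longest run = 3 ✓; Tm = 64.9 + 41·(6 − 16.4)/15 = 36.5°C, outside 41.0–47.5°C ✗ — fails.
Candidate 3 (16 nt, A=4 T=6 G=2 C=4): length 16 ✓; GC 6/16 = 37.5%, outside 40.8–59.5% ✗; longest run = 4 ✓; Tm = 64.9 + 41·(6 − 16.4)/16 = 38.3°C, outside 41.0–47.5°C ✗ — fails.
Candidate 4 (21 nt, A=6 T=2 G=8 C=5): length 21 ✓; GC 13/21 = 61.9%, outside 40.8–59.5% ✗; longest run = 3 ✓; Tm = 64.9 + 41·(13 − 16.4)/21 = 58.3°C, outside 41.0–47.5°C ✗ — fails.
Candidate 5 (18 nt, A=3 T=9 G=4 C=2): length 18 ✓; GC 6/18 = 33.3%, outside 40.8–59.5% ✗; longest run = 7, exceeds 4 ✗; Tm = 64.9 + 41·(6 − 16.4)/18 = 41.2°C ✓ — fails.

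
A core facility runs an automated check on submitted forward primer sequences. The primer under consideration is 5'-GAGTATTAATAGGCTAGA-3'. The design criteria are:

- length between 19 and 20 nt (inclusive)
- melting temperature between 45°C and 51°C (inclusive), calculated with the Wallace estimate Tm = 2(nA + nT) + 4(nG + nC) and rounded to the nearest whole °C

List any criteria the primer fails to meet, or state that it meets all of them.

Base counts: A=7, T=5, G=5, C=1 (length 18).
length: length 18, outside 19–20 ✗
Tm: Tm = 2·12 + 4·6 = 48°C ✓

Fails: length.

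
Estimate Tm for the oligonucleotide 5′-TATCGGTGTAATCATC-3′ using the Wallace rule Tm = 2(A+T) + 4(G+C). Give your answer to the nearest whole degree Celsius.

44°C

Base counts: A=4, T=6, G=3, C=3 (length 16).
Tm = 2·(4+6) + 4·(3+3) = 2·10 + 4·6 = 20 + 24 = 44°C.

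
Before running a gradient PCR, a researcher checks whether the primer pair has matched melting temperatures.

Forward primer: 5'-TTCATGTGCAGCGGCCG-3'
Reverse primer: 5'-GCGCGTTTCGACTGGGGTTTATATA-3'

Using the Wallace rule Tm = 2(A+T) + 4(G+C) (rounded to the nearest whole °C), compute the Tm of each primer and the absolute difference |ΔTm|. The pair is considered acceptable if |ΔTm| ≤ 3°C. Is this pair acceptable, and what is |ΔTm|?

|ΔTm| = 18°C; the pair is not acceptable.

Forward: A=2 T=4 G=6 C=5 → Tm = 2·6 + 4·11 = 56°C.
Reverse: A=4 T=9 G=8 C=4 → Tm = 2·13 + 4·12 = 74°C.
|ΔTm| = |56 − 74| = 18°C, > 3°C.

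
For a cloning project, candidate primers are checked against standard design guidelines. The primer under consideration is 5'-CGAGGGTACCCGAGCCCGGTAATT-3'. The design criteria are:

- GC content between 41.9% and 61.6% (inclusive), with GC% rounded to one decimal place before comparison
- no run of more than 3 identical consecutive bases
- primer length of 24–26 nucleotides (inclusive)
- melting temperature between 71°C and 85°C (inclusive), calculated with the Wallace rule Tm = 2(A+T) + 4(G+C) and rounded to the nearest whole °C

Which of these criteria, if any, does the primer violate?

Base counts: A=5, T=4, G=8, C=7 (length 24).
GC content: GC 15/24 = 62.5%, outside 41.9–61.6% ✗
homopolymer run: longest run = 3 ✓
length: length 24 ✓
Tm: Tm = 2·9 + 4·15 = 78°C ✓

Fails: GC content.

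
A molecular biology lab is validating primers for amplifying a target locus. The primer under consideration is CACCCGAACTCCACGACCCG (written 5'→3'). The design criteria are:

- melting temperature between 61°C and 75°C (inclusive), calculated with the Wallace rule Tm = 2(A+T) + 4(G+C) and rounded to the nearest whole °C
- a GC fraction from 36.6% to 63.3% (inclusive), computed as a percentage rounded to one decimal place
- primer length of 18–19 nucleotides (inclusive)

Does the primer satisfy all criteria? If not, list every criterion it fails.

Fails: GC content, length.

Base counts: A=5, T=1, G=3, C=11 (length 20).
Tm: Tm = 2·6 + 4·14 = 68°C ✓
GC content: GC 14/20 = 70.0%, outside 36.6–63.3% ✗
length: length 20, outside 18–19 ✗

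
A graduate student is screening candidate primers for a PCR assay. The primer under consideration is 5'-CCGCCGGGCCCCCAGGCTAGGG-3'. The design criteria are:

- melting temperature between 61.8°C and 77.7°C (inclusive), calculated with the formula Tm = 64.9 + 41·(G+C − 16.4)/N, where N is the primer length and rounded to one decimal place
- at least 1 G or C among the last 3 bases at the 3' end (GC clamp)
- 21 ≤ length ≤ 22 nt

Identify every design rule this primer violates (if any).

Meets all criteria.

Base counts: A=2, T=1, G=9, C=10 (length 22).
Tm: Tm = 64.9 + 41·(19 − 16.4)/22 = 69.7°C ✓
GC clamp: 3' end GGG has 3 G/C ✓
length: length 22 ✓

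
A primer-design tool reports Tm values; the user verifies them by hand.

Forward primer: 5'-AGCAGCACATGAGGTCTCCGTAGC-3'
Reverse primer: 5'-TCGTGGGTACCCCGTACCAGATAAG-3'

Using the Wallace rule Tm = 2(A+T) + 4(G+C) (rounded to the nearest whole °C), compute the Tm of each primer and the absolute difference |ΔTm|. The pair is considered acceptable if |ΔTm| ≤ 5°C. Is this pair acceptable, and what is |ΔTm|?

Forward: A=6 T=4 G=7 C=7 → Tm = 2·10 + 4·14 = 76°C.
Reverse: A=6 T=5 G=7 C=7 → Tm = 2·11 + 4·14 = 78°C.
|ΔTm| = |76 − 78| = 2°C, ≤ 5°C.

|ΔTm| = 2°C; the pair is acceptable.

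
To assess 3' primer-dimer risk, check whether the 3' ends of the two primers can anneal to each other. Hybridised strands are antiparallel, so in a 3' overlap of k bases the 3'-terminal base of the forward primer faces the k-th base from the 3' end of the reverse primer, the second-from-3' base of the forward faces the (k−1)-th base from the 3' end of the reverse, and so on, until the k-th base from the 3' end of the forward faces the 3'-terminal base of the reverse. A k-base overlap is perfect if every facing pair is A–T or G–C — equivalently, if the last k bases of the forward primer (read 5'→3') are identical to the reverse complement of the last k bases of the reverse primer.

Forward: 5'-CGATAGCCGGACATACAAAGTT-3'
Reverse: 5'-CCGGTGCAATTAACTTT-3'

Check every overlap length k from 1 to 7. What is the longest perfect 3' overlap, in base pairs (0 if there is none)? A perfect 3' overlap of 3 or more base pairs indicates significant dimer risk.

Last 7 bases (5'→3') — forward …CAAAGTT, reverse …TAACTTT.
Reverse complement of the reverse primer's last 7 bases: AAAGTTA; its first k bases are the reverse complement of the reverse primer's last k bases, so a perfect k-base overlap needs the forward primer's last k bases to equal them.
Comparing (forward last k vs required): k=1: T vs A ✗; k=2: TT vs AA ✗; k=3: GTT vs AAA ✗; k=4: AGTT vs AAAG ✗; k=5: AAGTT vs AAAGT ✗; k=6: AAAGTT vs AAAGTT ✓; k=7: CAAAGTT vs AAAGTTA ✗.
Only k = 6 is perfect, so the longest perfect 3' overlap is 6.

Longest perfect overlap: 6 complementary base pairs; significant dimer risk (threshold 3).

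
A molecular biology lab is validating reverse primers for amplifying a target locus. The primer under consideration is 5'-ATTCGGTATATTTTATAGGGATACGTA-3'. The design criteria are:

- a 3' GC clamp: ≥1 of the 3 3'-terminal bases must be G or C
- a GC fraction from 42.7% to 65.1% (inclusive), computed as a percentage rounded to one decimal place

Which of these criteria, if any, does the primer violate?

Base counts: A=8, T=11, G=6, C=2 (length 27).
GC clamp: 3' end GTA has 1 G/C ✓
GC content: GC 8/27 = 29.6%, outside 42.7–65.1% ✗

Fails: GC content.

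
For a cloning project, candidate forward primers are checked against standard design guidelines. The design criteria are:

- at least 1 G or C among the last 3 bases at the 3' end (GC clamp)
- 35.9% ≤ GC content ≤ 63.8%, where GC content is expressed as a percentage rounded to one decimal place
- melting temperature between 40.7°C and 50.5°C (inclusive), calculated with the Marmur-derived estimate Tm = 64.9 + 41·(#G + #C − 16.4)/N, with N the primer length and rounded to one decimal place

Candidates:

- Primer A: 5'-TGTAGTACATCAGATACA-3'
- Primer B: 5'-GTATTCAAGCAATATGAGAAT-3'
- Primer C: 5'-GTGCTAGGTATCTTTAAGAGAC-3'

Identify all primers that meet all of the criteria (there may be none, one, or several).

Primer A (18 nt, A=7 T=5 G=3 C=3): 3' end ACA has 1 G/C ✓; GC 6/18 = 33.3%, outside 35.9–63.8% ✗; Tm = 64.9 + 41·(6 − 16.4)/18 = 41.2°C ✓ — fails.
Primer B (21 nt, A=9 T=6 G=4 C=2): 3' end AAT has 0 G/C, need ≥1 ✗; GC 6/21 = 28.6%, outside 35.9–63.8% ✗; Tm = 64.9 + 41·(6 − 16.4)/21 = 44.6°C ✓ — fails.
Primer C (22 nt, A=6 T=7 G=6 C=3): 3' end GAC has 2 G/C ✓; GC 9/22 = 40.9% ✓; Tm = 64.9 + 41·(9 − 16.4)/22 = 51.1°C, outside 40.7–50.5°C ✗ — fails.

None of the candidates satisfy all criteria.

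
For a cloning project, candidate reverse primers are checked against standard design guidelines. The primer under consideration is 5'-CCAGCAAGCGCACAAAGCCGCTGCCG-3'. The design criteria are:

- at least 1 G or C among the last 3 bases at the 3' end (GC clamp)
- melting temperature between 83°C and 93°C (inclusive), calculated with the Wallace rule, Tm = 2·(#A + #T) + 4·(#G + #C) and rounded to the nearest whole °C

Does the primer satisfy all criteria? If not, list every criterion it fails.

Base counts: A=7, T=1, G=7, C=11 (length 26).
GC clamp: 3' end CCG has 3 G/C ✓
Tm: Tm = 2·8 + 4·18 = 88°C ✓

Meets all criteria.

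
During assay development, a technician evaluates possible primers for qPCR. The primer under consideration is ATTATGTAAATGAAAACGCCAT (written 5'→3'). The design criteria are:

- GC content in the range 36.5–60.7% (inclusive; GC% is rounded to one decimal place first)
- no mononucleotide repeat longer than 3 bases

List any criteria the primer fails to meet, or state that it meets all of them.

Base counts: A=10, T=6, G=3, C=3 (length 22).
GC content: GC 6/22 = 27.3%, outside 36.5–60.7% ✗
homopolymer run: longest run = 4, exceeds 3 ✗

Fails: GC content, homopolymer run.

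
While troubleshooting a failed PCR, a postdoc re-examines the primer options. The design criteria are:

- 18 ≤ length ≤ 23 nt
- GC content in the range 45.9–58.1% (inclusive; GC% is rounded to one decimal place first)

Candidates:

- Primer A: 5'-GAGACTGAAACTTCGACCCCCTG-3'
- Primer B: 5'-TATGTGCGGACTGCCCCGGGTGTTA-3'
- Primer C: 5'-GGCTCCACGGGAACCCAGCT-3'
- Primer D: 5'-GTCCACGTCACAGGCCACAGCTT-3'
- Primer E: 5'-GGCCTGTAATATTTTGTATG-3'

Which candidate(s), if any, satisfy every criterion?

Primer A only.

Primer A (23 nt, A=6 T=4 G=5 C=8): length 23 ✓; GC 13/23 = 56.5% ✓ — passes.
Primer B (25 nt, A=3 T=7 G=9 C=6): length 25, outside 18–23 ✗; GC 15/25 = 60.0%, outside 45.9–58.1% ✗ — fails.
Primer C (20 nt, A=4 T=2 G=6 C=8): length 20 ✓; GC 14/20 = 70.0%, outside 45.9–58.1% ✗ — fails.
Primer D (23 nt, A=5 T=4 G=5 C=9): length 23 ✓; GC 14/23 = 60.9%, outside 45.9–58.1% ✗ — fails.
Primer E (20 nt, A=4 T=9 G=5 C=2): length 20 ✓; GC 7/20 = 35.0%, outside 45.9–58.1% ✗ — fails.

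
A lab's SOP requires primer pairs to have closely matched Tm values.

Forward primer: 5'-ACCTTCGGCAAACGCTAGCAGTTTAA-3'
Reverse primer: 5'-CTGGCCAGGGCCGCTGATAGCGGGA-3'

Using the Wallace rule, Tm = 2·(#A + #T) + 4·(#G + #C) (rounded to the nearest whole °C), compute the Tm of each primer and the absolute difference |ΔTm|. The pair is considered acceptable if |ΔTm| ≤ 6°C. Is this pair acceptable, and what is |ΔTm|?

Forward: A=8 T=6 G=5 C=7 → Tm = 2·14 + 4·12 = 76°C.
Reverse: A=4 T=3 G=11 C=7 → Tm = 2·7 + 4·18 = 86°C.
|ΔTm| = |76 − 86| = 10°C, > 6°C.

|ΔTm| = 10°C; the pair is not acceptable.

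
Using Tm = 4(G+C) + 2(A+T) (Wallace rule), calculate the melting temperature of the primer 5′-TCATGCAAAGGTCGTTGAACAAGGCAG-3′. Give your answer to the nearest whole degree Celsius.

Base counts: A=9, T=5, G=8, C=5 (length 27).
Tm = 2·(9+5) + 4·(8+5) = 2·14 + 4·13 = 28 + 52 = 80°C.

80°C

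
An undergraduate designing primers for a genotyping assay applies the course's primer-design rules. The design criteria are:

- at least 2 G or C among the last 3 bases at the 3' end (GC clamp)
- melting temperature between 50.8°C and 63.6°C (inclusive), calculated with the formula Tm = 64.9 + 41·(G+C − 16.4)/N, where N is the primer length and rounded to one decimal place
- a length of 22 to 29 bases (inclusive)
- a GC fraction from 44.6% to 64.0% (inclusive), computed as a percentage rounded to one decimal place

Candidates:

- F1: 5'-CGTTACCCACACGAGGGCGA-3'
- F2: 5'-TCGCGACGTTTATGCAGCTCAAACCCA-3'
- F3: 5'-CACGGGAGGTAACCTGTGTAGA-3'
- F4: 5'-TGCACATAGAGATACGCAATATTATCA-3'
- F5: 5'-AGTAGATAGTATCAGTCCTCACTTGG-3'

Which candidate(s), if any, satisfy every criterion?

F2 only.

F1 (20 nt, A=5 T=2 G=6 C=7): 3' end CGA has 2 G/C ✓; Tm = 64.9 + 41·(13 − 16.4)/20 = 57.9°C ✓; length 20, outside 22–29 ✗; GC 13/20 = 65.0%, outside 44.6–64.0% ✗ — fails.
F2 (27 nt, A=7 T=6 G=5 C=9): 3' end CCA has 2 G/C ✓; Tm = 64.9 + 41·(14 − 16.4)/27 = 61.3°C ✓; length 27 ✓; GC 14/27 = 51.9% ✓ — passes.
F3 (22 nt, A=6 T=4 G=8 C=4): 3' end AGA has 1 G/C, need ≥2 ✗; Tm = 64.9 + 41·(12 − 16.4)/22 = 56.7°C ✓; length 22 ✓; GC 12/22 = 54.5% ✓ — fails.
F4 (27 nt, A=11 T=7 G=4 C=5): 3' end TCA has 1 G/C, need ≥2 ✗; Tm = 64.9 + 41·(9 − 16.4)/27 = 53.7°C ✓; length 27 ✓; GC 9/27 = 33.3%, outside 44.6–64.0% ✗ — fails.
F5 (26 nt, A=7 T=8 G=6 C=5): 3' end TGG has 2 G/C ✓; Tm = 64.9 + 41·(11 − 16.4)/26 = 56.4°C ✓; length 26 ✓; GC 11/26 = 42.3%, outside 44.6–64.0% ✗ — fails.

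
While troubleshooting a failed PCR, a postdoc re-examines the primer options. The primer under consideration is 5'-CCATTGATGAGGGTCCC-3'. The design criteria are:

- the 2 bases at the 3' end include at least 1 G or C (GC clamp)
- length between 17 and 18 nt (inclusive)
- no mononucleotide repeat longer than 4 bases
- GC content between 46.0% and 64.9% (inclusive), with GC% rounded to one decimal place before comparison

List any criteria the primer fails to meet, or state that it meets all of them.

Meets all criteria.

Base counts: A=3, T=4, G=5, C=5 (length 17).
GC clamp: 3' end CC has 2 G/C ✓
length: length 17 ✓
homopolymer run: longest run = 3 ✓
GC content: GC 10/17 = 58.8% ✓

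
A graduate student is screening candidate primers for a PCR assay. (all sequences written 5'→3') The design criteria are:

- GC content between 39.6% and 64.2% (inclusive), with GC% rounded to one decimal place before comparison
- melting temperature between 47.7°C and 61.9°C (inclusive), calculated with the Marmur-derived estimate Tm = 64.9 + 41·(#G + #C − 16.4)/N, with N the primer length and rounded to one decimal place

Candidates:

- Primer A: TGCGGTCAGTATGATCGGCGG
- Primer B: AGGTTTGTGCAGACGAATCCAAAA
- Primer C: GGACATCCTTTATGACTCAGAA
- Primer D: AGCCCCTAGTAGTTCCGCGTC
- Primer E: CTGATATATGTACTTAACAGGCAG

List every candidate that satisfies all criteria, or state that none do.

Primer A, Primer B, Primer C and Primer D.

Primer A (21 nt, A=3 T=5 G=9 C=4): GC 13/21 = 61.9% ✓; Tm = 64.9 + 41·(13 − 16.4)/21 = 58.3°C ✓ — passes.
Primer B (24 nt, A=9 T=5 G=6 C=4): GC 10/24 = 41.7% ✓; Tm = 64.9 + 41·(10 − 16.4)/24 = 54.0°C ✓ — passes.
Primer C (22 nt, A=7 T=6 G=4 C=5): GC 9/22 = 40.9% ✓; Tm = 64.9 + 41·(9 − 16.4)/22 = 51.1°C ✓ — passes.
Primer D (21 nt, A=3 T=5 G=5 C=8): GC 13/21 = 61.9% ✓; Tm = 64.9 + 41·(13 − 16.4)/21 = 58.3°C ✓ — passes.
Primer E (24 nt, A=8 T=7 G=5 C=4): GC 9/24 = 37.5%, outside 39.6–64.2% ✗; Tm = 64.9 + 41·(9 − 16.4)/24 = 52.3°C ✓ — fails.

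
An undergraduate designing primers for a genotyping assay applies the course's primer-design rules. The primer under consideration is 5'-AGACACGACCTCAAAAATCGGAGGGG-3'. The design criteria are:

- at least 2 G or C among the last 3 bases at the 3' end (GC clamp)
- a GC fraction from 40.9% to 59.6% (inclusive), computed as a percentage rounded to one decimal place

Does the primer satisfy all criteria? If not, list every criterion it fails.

Meets all criteria.

Base counts: A=10, T=2, G=8, C=6 (length 26).
GC clamp: 3' end GGG has 3 G/C ✓
GC content: GC 14/26 = 53.8% ✓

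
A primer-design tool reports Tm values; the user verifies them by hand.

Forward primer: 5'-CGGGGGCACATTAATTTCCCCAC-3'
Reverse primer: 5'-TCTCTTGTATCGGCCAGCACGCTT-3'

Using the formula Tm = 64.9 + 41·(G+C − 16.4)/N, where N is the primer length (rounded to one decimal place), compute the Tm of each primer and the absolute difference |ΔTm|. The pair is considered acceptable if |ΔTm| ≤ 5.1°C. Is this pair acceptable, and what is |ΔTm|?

Forward: G+C = 13, N = 23 → Tm = 64.9 + 41·(13 − 16.4)/23 = 58.8°C.
Reverse: G+C = 13, N = 24 → Tm = 64.9 + 41·(13 − 16.4)/24 = 59.1°C.
|ΔTm| = |58.8 − 59.1| = 0.3°C, ≤ 5.1°C.

|ΔTm| = 0.3°C; the pair is acceptable.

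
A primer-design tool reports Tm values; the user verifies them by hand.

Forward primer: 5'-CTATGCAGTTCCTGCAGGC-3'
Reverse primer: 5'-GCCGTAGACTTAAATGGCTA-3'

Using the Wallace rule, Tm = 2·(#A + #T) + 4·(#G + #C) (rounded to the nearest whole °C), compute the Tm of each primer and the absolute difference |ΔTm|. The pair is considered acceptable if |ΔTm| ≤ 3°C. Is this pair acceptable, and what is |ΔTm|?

Forward: A=3 T=5 G=5 C=6 → Tm = 2·8 + 4·11 = 60°C.
Reverse: A=6 T=5 G=5 C=4 → Tm = 2·11 + 4·9 = 58°C.
|ΔTm| = |60 − 58| = 2°C, ≤ 3°C.

|ΔTm| = 2°C; the pair is acceptable.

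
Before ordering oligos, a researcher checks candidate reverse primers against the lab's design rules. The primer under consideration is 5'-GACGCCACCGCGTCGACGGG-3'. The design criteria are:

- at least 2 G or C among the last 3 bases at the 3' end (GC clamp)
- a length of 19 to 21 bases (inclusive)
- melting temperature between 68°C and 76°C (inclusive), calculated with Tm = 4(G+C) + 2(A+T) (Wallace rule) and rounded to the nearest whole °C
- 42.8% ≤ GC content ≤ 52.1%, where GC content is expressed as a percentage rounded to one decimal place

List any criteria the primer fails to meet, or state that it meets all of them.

Base counts: A=3, T=1, G=8, C=8 (length 20).
GC clamp: 3' end GGG has 3 G/C ✓
length: length 20 ✓
Tm: Tm = 2·4 + 4·16 = 72°C ✓
GC content: GC 16/20 = 80.0%, outside 42.8–52.1% ✗

Fails: GC content.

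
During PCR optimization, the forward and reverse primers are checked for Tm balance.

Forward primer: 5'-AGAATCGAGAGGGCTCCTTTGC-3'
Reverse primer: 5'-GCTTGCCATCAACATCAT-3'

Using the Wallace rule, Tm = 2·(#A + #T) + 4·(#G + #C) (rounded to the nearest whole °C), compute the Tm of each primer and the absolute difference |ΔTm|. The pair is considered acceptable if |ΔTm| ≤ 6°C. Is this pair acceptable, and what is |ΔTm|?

Forward: A=5 T=5 G=7 C=5 → Tm = 2·10 + 4·12 = 68°C.
Reverse: A=5 T=5 G=2 C=6 → Tm = 2·10 + 4·8 = 52°C.
|ΔTm| = |68 − 52| = 16°C, > 6°C.

|ΔTm| = 16°C; the pair is not acceptable.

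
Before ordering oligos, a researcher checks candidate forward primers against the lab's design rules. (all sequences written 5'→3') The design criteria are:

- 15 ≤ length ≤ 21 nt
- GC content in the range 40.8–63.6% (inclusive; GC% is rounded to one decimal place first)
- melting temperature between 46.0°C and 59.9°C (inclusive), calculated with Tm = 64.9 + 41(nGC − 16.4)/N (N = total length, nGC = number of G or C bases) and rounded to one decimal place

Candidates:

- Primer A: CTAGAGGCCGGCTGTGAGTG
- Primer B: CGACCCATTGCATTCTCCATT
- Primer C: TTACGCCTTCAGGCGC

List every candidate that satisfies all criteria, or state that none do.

Primer A (20 nt, A=3 T=4 G=9 C=4): length 20 ✓; GC 13/20 = 65.0%, outside 40.8–63.6% ✗; Tm = 64.9 + 41·(13 − 16.4)/20 = 57.9°C ✓ — fails.
Primer B (21 nt, A=4 T=7 G=2 C=8): length 21 ✓; GC 10/21 = 47.6% ✓; Tm = 64.9 + 41·(10 − 16.4)/21 = 52.4°C ✓ — passes.
Primer C (16 nt, A=2 T=4 G=4 C=6): length 16 ✓; GC 10/16 = 62.5% ✓; Tm = 64.9 + 41·(10 − 16.4)/16 = 48.5°C ✓ — passes.

Primer B and Primer C.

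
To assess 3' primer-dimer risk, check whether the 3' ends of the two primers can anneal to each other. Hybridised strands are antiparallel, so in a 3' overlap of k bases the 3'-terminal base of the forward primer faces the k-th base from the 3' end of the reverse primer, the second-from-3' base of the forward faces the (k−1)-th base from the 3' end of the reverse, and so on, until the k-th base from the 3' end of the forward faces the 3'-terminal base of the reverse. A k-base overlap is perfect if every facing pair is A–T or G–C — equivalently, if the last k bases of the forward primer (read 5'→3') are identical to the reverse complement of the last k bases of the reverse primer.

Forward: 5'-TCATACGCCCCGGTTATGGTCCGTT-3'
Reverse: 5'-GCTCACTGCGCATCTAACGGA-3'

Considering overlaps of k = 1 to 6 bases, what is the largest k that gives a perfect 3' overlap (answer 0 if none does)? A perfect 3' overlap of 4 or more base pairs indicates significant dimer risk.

Longest perfect overlap: 6 complementary base pairs; significant dimer risk (threshold 4).

Last 6 bases (5'→3') — forward …TCCGTT, reverse …AACGGA.
Reverse complement of the reverse primer's last 6 bases: TCCGTT; its first k bases are the reverse complement of the reverse primer's last k bases, so a perfect k-base overlap needs the forward primer's last k bases to equal them.
Comparing (forward last k vs required): k=1: T vs T ✓; k=2: TT vs TC ✗; k=3: GTT vs TCC ✗; k=4: CGTT vs TCCG ✗; k=5: CCGTT vs TCCGT ✗; k=6: TCCGTT vs TCCGTT ✓.
Perfect overlaps at k = 1, 6; the largest is 6.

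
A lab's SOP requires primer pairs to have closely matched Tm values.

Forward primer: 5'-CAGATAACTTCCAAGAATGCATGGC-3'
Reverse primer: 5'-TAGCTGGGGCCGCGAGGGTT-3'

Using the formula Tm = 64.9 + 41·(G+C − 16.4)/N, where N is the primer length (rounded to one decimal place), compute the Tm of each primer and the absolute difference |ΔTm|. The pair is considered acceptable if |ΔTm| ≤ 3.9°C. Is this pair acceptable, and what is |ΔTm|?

|ΔTm| = 4.0°C; the pair is not acceptable.

Forward: G+C = 11, N = 25 → Tm = 64.9 + 41·(11 − 16.4)/25 = 56.0°C.
Reverse: G+C = 14, N = 20 → Tm = 64.9 + 41·(14 − 16.4)/20 = 60.0°C.
|ΔTm| = |56.0 − 60.0| = 4.0°C, > 3.9°C.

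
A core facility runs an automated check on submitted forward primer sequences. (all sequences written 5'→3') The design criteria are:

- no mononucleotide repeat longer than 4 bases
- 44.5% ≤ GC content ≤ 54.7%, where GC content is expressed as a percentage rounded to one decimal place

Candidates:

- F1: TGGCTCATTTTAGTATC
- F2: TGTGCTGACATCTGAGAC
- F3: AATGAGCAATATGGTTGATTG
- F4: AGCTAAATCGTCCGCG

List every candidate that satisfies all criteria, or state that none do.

F2 only.

F1 (17 nt, A=3 T=8 G=3 C=3): longest run = 4 ✓; GC 6/17 = 35.3%, outside 44.5–54.7% ✗ — fails.
F2 (18 nt, A=4 T=5 G=5 C=4): longest run = 1 ✓; GC 9/18 = 50.0% ✓ — passes.
F3 (21 nt, A=7 T=7 G=6 C=1): longest run = 2 ✓; GC 7/21 = 33.3%, outside 44.5–54.7% ✗ — fails.
F4 (16 nt, A=4 T=3 G=4 C=5): longest run = 3 ✓; GC 9/16 = 56.3%, outside 44.5–54.7% ✗ — fails.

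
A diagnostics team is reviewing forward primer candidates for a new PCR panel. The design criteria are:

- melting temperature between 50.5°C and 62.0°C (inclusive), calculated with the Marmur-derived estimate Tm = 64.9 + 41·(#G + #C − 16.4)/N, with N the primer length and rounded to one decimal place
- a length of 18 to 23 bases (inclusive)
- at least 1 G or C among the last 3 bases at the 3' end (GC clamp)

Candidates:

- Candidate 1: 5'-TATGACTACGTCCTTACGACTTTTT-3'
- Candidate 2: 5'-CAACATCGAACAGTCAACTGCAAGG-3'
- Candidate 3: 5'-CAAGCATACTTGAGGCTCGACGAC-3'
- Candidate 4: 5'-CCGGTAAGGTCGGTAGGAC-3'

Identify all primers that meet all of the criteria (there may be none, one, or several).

Candidate 1 (25 nt, A=5 T=11 G=3 C=6): Tm = 64.9 + 41·(9 − 16.4)/25 = 52.8°C ✓; length 25, outside 18–23 ✗; 3' end TTT has 0 G/C, need ≥1 ✗ — fails.
Candidate 2 (25 nt, A=10 T=3 G=5 C=7): Tm = 64.9 + 41·(12 − 16.4)/25 = 57.7°C ✓; length 25, outside 18–23 ✗; 3' end AGG has 2 G/C ✓ — fails.
Candidate 3 (24 nt, A=7 T=4 G=6 C=7): Tm = 64.9 + 41·(13 − 16.4)/24 = 59.1°C ✓; length 24, outside 18–23 ✗; 3' end GAC has 2 G/C ✓ — fails.
Candidate 4 (19 nt, A=4 T=3 G=8 C=4): Tm = 64.9 + 41·(12 − 16.4)/19 = 55.4°C ✓; length 19 ✓; 3' end GAC has 2 G/C ✓ — passes.

Candidate 4 only.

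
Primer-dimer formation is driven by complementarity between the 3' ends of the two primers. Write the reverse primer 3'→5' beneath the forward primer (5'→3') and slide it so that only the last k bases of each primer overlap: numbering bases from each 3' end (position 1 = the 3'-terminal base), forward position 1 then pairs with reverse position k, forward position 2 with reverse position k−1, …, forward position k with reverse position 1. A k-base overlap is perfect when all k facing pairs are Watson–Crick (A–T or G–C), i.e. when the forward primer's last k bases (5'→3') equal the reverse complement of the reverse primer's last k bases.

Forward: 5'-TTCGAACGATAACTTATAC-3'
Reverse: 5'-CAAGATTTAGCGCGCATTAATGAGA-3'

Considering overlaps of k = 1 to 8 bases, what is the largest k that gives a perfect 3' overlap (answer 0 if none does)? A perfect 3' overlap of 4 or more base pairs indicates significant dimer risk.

Last 8 bases (5'→3') — forward …ACTTATAC, reverse …TAATGAGA.
Reverse complement of the reverse primer's last 8 bases: TCTCATTA; its first k bases are the reverse complement of the reverse primer's last k bases, so a perfect k-base overlap needs the forward primer's last k bases to equal them.
Comparing (forward last k vs required): k=1: C vs T ✗; k=2: AC vs TC ✗; k=3: TAC vs TCT ✗; k=4: ATAC vs TCTC ✗; k=5: TATAC vs TCTCA ✗; k=6: TTATAC vs TCTCAT ✗; k=7: CTTATAC vs TCTCATT ✗; k=8: ACTTATAC vs TCTCATTA ✗.
No overlap length from 1 to 8 is perfect, so the longest perfect 3' overlap is 0.

Longest perfect overlap: 0 complementary base pairs; below the dimer-risk threshold (threshold 4).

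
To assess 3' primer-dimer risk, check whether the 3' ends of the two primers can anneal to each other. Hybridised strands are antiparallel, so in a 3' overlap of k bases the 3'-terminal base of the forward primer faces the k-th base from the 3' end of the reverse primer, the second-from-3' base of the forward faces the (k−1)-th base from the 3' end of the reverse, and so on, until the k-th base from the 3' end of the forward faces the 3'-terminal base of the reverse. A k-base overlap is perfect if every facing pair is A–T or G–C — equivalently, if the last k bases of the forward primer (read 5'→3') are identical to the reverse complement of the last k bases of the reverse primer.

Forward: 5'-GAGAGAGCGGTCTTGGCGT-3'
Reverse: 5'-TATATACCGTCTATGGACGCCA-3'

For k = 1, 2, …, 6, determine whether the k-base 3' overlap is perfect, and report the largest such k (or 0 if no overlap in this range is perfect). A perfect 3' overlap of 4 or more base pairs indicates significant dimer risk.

Last 6 bases (5'→3') — forward …TGGCGT, reverse …ACGCCA.
Reverse complement of the reverse primer's last 6 bases: TGGCGT; its first k bases are the reverse complement of the reverse primer's last k bases, so a perfect k-base overlap needs the forward primer's last k bases to equal them.
Comparing (forward last k vs required): k=1: T vs T ✓; k=2: GT vs TG ✗; k=3: CGT vs TGG ✗; k=4: GCGT vs TGGC ✗; k=5: GGCGT vs TGGCG ✗; k=6: TGGCGT vs TGGCGT ✓.
Perfect overlaps at k = 1, 6; the largest is 6.

Longest perfect overlap: 6 complementary base pairs; significant dimer risk (threshold 4).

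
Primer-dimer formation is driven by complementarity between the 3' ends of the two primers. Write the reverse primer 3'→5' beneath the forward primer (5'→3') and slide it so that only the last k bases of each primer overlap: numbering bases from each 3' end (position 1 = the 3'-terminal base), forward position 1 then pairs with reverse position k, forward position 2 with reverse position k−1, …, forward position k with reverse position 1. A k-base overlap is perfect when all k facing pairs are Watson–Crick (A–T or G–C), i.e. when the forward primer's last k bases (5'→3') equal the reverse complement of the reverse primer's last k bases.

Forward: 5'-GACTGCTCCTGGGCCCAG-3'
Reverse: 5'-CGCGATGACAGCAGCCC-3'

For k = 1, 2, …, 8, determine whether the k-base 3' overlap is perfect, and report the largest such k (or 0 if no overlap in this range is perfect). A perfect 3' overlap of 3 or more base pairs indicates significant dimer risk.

Last 8 bases (5'→3') — forward …GGGCCCAG, reverse …AGCAGCCC.
Reverse complement of the reverse primer's last 8 bases: GGGCTGCT; its first k bases are the reverse complement of the reverse primer's last k bases, so a perfect k-base overlap needs the forward primer's last k bases to equal them.
Comparing (forward last k vs required): k=1: G vs G ✓; k=2: AG vs GG ✗; k=3: CAG vs GGG ✗; k=4: CCAG vs GGGC ✗; k=5: CCCAG vs GGGCT ✗; k=6: GCCCAG vs GGGCTG ✗; k=7: GGCCCAG vs GGGCTGC ✗; k=8: GGGCCCAG vs GGGCTGCT ✗.
Only k = 1 is perfect, so the longest perfect 3' overlap is 1.

Longest perfect overlap: 1 complementary base pair; below the dimer-risk threshold (threshold 3).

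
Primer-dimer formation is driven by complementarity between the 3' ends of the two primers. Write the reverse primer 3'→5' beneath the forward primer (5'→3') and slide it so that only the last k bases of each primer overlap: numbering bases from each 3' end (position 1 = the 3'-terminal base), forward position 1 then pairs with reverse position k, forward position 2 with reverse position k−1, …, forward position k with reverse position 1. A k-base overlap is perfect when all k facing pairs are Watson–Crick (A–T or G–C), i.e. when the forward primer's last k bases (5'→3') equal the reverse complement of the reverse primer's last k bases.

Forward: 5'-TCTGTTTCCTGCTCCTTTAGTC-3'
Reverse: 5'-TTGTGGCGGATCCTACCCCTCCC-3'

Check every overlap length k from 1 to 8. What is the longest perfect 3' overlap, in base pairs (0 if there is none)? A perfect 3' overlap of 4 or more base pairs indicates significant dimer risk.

Longest perfect overlap: 0 complementary base pairs; below the dimer-risk threshold (threshold 4).

Last 8 bases (5'→3') — forward …CTTTAGTC, reverse …CCCCTCCC.
Reverse complement of the reverse primer's last 8 bases: GGGAGGGG; its first k bases are the reverse complement of the reverse primer's last k bases, so a perfect k-base overlap needs the forward primer's last k bases to equal them.
Comparing (forward last k vs required): k=1: C vs G ✗; k=2: TC vs GG ✗; k=3: GTC vs GGG ✗; k=4: AGTC vs GGGA ✗; k=5: TAGTC vs GGGAG ✗; k=6: TTAGTC vs GGGAGG ✗; k=7: TTTAGTC vs GGGAGGG ✗; k=8: CTTTAGTC vs GGGAGGGG ✗.
No overlap length from 1 to 8 is perfect, so the longest perfect 3' overlap is 0.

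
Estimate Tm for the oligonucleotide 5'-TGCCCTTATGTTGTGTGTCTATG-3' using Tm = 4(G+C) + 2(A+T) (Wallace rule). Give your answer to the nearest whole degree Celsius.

Base counts: A=2, T=11, G=6, C=4 (length 23).
Tm = 2·(2+11) + 4·(6+4) = 2·13 + 4·10 = 26 + 40 = 66°C.

66°C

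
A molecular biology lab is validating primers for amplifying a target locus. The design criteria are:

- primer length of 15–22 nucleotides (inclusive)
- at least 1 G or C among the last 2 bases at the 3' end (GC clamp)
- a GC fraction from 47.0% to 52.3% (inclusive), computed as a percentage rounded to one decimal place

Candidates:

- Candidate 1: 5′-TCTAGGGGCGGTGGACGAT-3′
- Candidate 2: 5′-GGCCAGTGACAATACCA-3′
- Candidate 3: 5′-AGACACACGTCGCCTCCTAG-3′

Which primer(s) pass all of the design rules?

None of the candidates satisfy all criteria.

Candidate 1 (19 nt, A=3 T=4 G=9 C=3): length 19 ✓; 3' end AT has 0 G/C, need ≥1 ✗; GC 12/19 = 63.2%, outside 47.0–52.3% ✗ — fails.
Candidate 2 (17 nt, A=6 T=2 G=4 C=5): length 17 ✓; 3' end CA has 1 G/C ✓; GC 9/17 = 52.9%, outside 47.0–52.3% ✗ — fails.
Candidate 3 (20 nt, A=5 T=3 G=4 C=8): length 20 ✓; 3' end AG has 1 G/C ✓; GC 12/20 = 60.0%, outside 47.0–52.3% ✗ — fails.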